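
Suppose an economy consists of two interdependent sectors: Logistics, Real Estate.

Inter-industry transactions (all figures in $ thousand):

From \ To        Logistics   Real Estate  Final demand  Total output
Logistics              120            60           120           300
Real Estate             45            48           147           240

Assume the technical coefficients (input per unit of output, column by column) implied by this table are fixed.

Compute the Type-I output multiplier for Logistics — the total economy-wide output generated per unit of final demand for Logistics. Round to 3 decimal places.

m_1 = 2.147

Technical coefficients a_ij = z_ij / X_j:
  a_11 = 120/300 = 0.40, a_21 = 45/300 = 0.15
  a_12 = 60/240 = 0.25, a_22 = 48/240 = 0.20
I − A =
  [   0.60    -0.25]
  [  -0.15     0.80]
det(I−A) = (0.60)(0.80) − (-0.25)(-0.15) = 0.4425
adj(I−A) = [[0.80, 0.25], [0.15, 0.60]]
(I − A)⁻¹ = adj(I−A) / det(I−A) ≈
  [   1.8079     0.5650]
  [   0.3390     1.3559]
The output multiplier for sector j is the column-j sum of the Leontief inverse (I − A)⁻¹ = adj(I−A) / det(I−A).
Column 1 of adj(I−A): (0.80, 0.15); det(I−A) = 0.4425.
m_1 = (0.80 + 0.15) / 0.4425 = 0.95 / 0.4425 ≈ 2.147.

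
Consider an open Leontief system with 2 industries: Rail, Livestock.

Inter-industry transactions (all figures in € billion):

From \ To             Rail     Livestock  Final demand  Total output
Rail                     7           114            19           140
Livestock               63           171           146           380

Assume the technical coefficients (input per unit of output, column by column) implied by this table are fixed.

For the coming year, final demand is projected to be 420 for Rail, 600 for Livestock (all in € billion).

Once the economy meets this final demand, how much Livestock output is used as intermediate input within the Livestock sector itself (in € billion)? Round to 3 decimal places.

z_LL = 881.419

Technical coefficients a_ij = z_ij / X_j:
  a_RR = 7/140 = 0.05, a_LR = 63/140 = 0.45
  a_RL = 114/380 = 0.30, a_LL = 171/380 = 0.45
I − A =
  [   0.95    -0.30]
  [  -0.45     0.55]
det(I−A) = (0.95)(0.55) − (-0.30)(-0.45) = 0.3875
adj(I−A) = [[0.55, 0.30], [0.45, 0.95]]
(I − A)⁻¹ = adj(I−A) / det(I−A) ≈
  [   1.4194     0.7742]
  [   1.1613     2.4516]
First solve x = (I − A)⁻¹ d = adj(I−A)·d / det(I−A); in particular x_L = (0.45·420 + 0.95·600) / 0.3875 = 759.00 / 0.3875 ≈ 1958.70968.
Intermediate flow from L to L: z_LL = a_LL · x_L = 0.45 × 759.00 / 0.3875 = 341.55 / 0.3875 ≈ 881.419.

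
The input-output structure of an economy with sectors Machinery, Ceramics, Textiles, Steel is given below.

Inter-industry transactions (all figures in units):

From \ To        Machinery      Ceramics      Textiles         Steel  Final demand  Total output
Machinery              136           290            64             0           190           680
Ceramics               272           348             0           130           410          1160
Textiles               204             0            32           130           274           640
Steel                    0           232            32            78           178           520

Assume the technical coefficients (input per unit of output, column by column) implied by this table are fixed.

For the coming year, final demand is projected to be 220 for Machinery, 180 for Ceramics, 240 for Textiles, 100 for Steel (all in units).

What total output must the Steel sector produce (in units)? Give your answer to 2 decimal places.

x_4 = 308.11

Technical coefficients a_ij = z_ij / X_j:
  a_11 = 136/680 = 0.20, a_21 = 272/680 = 0.40, a_31 = 204/680 = 0.30, a_41 = 0/680 = 0.00
  a_12 = 290/1160 = 0.25, a_22 = 348/1160 = 0.30, a_32 = 0/1160 = 0.00, a_42 = 232/1160 = 0.20
  a_13 = 64/640 = 0.10, a_23 = 0/640 = 0.00, a_33 = 32/640 = 0.05, a_43 = 32/640 = 0.05
  a_14 = 0/520 = 0.00, a_24 = 130/520 = 0.25, a_34 = 130/520 = 0.25, a_44 = 78/520 = 0.15
I − A =
  [   0.80    -0.25    -0.10     0.00]
  [  -0.40     0.70     0.00    -0.25]
  [  -0.30     0.00     0.95    -0.25]
  [   0.00    -0.20    -0.05     0.85]
Compute the cofactors C_ij = (−1)^(i+j)·(3×3 minor ij) of I−A; the adjugate is their transpose:
adj(I−A) = Cᵀ =
  [ 0.509000   0.203750   0.057625   0.076875]
  [ 0.321750   0.610500   0.044000   0.192500]
  [ 0.183500   0.103750   0.351000   0.133750]
  [ 0.086500   0.149750   0.031000   0.416000]
det(I−A) = Σ_j (I−A)_1j·C_1j = (0.80)(0.509000) + (-0.25)(0.321750) + (-0.10)(0.183500) + (0.00)(0.086500) = 0.3084125
(I − A)⁻¹ = adj(I−A) / det(I−A) ≈
  [   1.6504     0.6606     0.1868     0.2493]
  [   1.0432     1.9795     0.1427     0.6242]
  [   0.5950     0.3364     1.1381     0.4337]
  [   0.2805     0.4856     0.1005     1.3488]
x = (I − A)⁻¹ d = adj(I−A)·d / det(I−A), with det(I−A) = 0.3084125:
  x_1 = (0.509000·220 + 0.203750·180 + 0.057625·240 + 0.076875·100) / 0.3084125 = 170.1725 / 0.3084125 ≈ 551.77
  x_2 = (0.321750·220 + 0.610500·180 + 0.044000·240 + 0.192500·100) / 0.3084125 = 210.485 / 0.3084125 ≈ 682.48
  x_3 = (0.183500·220 + 0.103750·180 + 0.351000·240 + 0.133750·100) / 0.3084125 = 156.66 / 0.3084125 ≈ 507.96
  x_4 = (0.086500·220 + 0.149750·180 + 0.031000·240 + 0.416000·100) / 0.3084125 = 95.025 / 0.3084125 ≈ 308.11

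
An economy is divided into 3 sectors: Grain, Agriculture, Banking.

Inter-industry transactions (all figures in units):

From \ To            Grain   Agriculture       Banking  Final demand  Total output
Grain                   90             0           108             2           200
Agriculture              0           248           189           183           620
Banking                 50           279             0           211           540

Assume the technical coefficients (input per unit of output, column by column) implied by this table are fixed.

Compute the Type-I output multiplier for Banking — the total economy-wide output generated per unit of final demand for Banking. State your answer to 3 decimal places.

m_B = 3.011

Technical coefficients a_ij = z_ij / X_j:
  a_GG = 90/200 = 0.45, a_AG = 0/200 = 0.00, a_BG = 50/200 = 0.25
  a_GA = 0/620 = 0.00, a_AA = 248/620 = 0.40, a_BA = 279/620 = 0.45
  a_GB = 108/540 = 0.20, a_AB = 189/540 = 0.35, a_BB = 0/540 = 0.00
I − A =
  [   0.55     0.00    -0.20]
  [   0.00     0.60    -0.35]
  [  -0.25    -0.45     1.00]
Cofactors of I−A, C_ij = (−1)^(i+j)·(minor ij) (rows/columns in the sector order above):
  C_11 = (0.60)(1.00) − (-0.35)(-0.45) = 0.4425
  C_12 = −[(0.00)(1.00) − (-0.35)(-0.25)] = 0.0875
  C_13 = (0.00)(-0.45) − (0.60)(-0.25) = 0.1500
  C_21 = −[(0.00)(1.00) − (-0.20)(-0.45)] = 0.0900
  C_22 = (0.55)(1.00) − (-0.20)(-0.25) = 0.5000
  C_23 = −[(0.55)(-0.45) − (0.00)(-0.25)] = 0.2475
  C_31 = (0.00)(-0.35) − (-0.20)(0.60) = 0.1200
  C_32 = −[(0.55)(-0.35) − (-0.20)(0.00)] = 0.1925
  C_33 = (0.55)(0.60) − (0.00)(0.00) = 0.3300
det(I−A) = Σ_j (I−A)_1j·C_1j = (0.55)(0.4425) + (0.00)(0.0875) + (-0.20)(0.1500) = 0.213375
adj(I−A) = Cᵀ =
  [ 0.4425   0.0900   0.1200]
  [ 0.0875   0.5000   0.1925]
  [ 0.1500   0.2475   0.3300]
(I − A)⁻¹ = adj(I−A) / det(I−A) ≈
  [   2.0738     0.4218     0.5624]
  [   0.4101     2.3433     0.9022]
  [   0.7030     1.1599     1.5466]
The output multiplier for sector j is the column-j sum of the Leontief inverse (I − A)⁻¹ = adj(I−A) / det(I−A).
Column B of adj(I−A): (0.1200, 0.1925, 0.3300); det(I−A) = 0.213375.
m_B = (0.1200 + 0.1925 + 0.3300) / 0.213375 = 0.6425 / 0.213375 ≈ 3.011.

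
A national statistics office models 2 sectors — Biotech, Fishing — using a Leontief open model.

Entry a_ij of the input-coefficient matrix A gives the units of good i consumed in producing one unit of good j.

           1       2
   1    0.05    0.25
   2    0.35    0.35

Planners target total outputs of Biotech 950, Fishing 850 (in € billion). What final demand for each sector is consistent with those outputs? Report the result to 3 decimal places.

d_1 = 690.000, d_2 = 220.000

I − A =
  [   0.95    -0.25]
  [  -0.35     0.65]
d = (I − A) x:
  d_1 = (+0.95)·950 + (-0.25)·850 = 690.000
  d_2 = (-0.35)·950 + (+0.65)·850 = 220.000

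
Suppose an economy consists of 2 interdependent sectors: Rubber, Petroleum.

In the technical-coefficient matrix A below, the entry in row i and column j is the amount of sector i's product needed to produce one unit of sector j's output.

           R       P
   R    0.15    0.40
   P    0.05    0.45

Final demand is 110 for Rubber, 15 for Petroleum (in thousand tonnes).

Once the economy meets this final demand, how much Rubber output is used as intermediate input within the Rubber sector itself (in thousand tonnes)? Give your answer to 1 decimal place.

z_RR = 22.3

I − A =
  [   0.85    -0.40]
  [  -0.05     0.55]
det(I−A) = (0.85)(0.55) − (-0.40)(-0.05) = 0.4475
adj(I−A) = [[0.55, 0.40], [0.05, 0.85]]
(I − A)⁻¹ = adj(I−A) / det(I−A) ≈
  [   1.2291     0.8939]
  [   0.1117     1.8994]
First solve x = (I − A)⁻¹ d = adj(I−A)·d / det(I−A); in particular x_R = (0.55·110 + 0.40·15) / 0.4475 = 66.50 / 0.4475 ≈ 148.603.
Intermediate flow from R to R: z_RR = a_RR · x_R = 0.15 × 66.50 / 0.4475 = 9.975 / 0.4475 ≈ 22.3.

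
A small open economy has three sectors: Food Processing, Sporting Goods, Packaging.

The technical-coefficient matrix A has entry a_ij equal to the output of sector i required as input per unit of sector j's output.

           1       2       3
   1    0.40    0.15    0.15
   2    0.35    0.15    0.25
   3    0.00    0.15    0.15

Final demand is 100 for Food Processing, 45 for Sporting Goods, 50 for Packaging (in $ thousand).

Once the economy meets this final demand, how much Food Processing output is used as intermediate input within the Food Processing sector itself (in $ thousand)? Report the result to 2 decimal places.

I − A =
  [   0.60    -0.15    -0.15]
  [  -0.35     0.85    -0.25]
  [   0.00    -0.15     0.85]
Cofactors of I−A, C_ij = (−1)^(i+j)·(minor ij) (rows/columns in the sector order above):
  C_11 = (0.85)(0.85) − (-0.25)(-0.15) = 0.6850
  C_12 = −[(-0.35)(0.85) − (-0.25)(0.00)] = 0.2975
  C_13 = (-0.35)(-0.15) − (0.85)(0.00) = 0.0525
  C_21 = −[(-0.15)(0.85) − (-0.15)(-0.15)] = 0.1500
  C_22 = (0.60)(0.85) − (-0.15)(0.00) = 0.5100
  C_23 = −[(0.60)(-0.15) − (-0.15)(0.00)] = 0.0900
  C_31 = (-0.15)(-0.25) − (-0.15)(0.85) = 0.1650
  C_32 = −[(0.60)(-0.25) − (-0.15)(-0.35)] = 0.2025
  C_33 = (0.60)(0.85) − (-0.15)(-0.35) = 0.4575
det(I−A) = Σ_j (I−A)_1j·C_1j = (0.60)(0.6850) + (-0.15)(0.2975) + (-0.15)(0.0525) = 0.3585
adj(I−A) = Cᵀ =
  [ 0.6850   0.1500   0.1650]
  [ 0.2975   0.5100   0.2025]
  [ 0.0525   0.0900   0.4575]
(I − A)⁻¹ = adj(I−A) / det(I−A) ≈
  [   1.9107     0.4184     0.4603]
  [   0.8298     1.4226     0.5649]
  [   0.1464     0.2510     1.2762]
First solve x = (I − A)⁻¹ d = adj(I−A)·d / det(I−A); in particular x_1 = (0.6850·100 + 0.1500·45 + 0.1650·50) / 0.3585 = 83.50 / 0.3585 ≈ 232.9149.
Intermediate flow from 1 to 1: z_11 = a_11 · x_1 = 0.40 × 83.50 / 0.3585 = 33.40 / 0.3585 ≈ 93.17.

z_11 = 93.17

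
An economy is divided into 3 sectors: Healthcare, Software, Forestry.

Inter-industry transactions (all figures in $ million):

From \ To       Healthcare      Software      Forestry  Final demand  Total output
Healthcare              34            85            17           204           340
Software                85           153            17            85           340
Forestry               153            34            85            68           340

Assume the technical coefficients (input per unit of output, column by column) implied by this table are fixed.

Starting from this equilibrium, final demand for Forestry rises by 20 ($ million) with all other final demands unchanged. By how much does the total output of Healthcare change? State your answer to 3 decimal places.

Technical coefficients a_ij = z_ij / X_j:
  a_11 = 34/340 = 0.10, a_21 = 85/340 = 0.25, a_31 = 153/340 = 0.45
  a_12 = 85/340 = 0.25, a_22 = 153/340 = 0.45, a_32 = 34/340 = 0.10
  a_13 = 17/340 = 0.05, a_23 = 17/340 = 0.05, a_33 = 85/340 = 0.25
I − A =
  [   0.90    -0.25    -0.05]
  [  -0.25     0.55    -0.05]
  [  -0.45    -0.10     0.75]
Cofactors of I−A, C_ij = (−1)^(i+j)·(minor ij) (rows/columns in the sector order above):
  C_11 = (0.55)(0.75) − (-0.05)(-0.10) = 0.4075
  C_12 = −[(-0.25)(0.75) − (-0.05)(-0.45)] = 0.2100
  C_13 = (-0.25)(-0.10) − (0.55)(-0.45) = 0.2725
  C_21 = −[(-0.25)(0.75) − (-0.05)(-0.10)] = 0.1925
  C_22 = (0.90)(0.75) − (-0.05)(-0.45) = 0.6525
  C_23 = −[(0.90)(-0.10) − (-0.25)(-0.45)] = 0.2025
  C_31 = (-0.25)(-0.05) − (-0.05)(0.55) = 0.0400
  C_32 = −[(0.90)(-0.05) − (-0.05)(-0.25)] = 0.0575
  C_33 = (0.90)(0.55) − (-0.25)(-0.25) = 0.4325
det(I−A) = Σ_j (I−A)_1j·C_1j = (0.90)(0.4075) + (-0.25)(0.2100) + (-0.05)(0.2725) = 0.300625
adj(I−A) = Cᵀ =
  [ 0.4075   0.1925   0.0400]
  [ 0.2100   0.6525   0.0575]
  [ 0.2725   0.2025   0.4325]
(I − A)⁻¹ = adj(I−A) / det(I−A) ≈
  [   1.3555     0.6403     0.1331]
  [   0.6985     2.1705     0.1913]
  [   0.9064     0.6736     1.4387]
Δx = (I − A)⁻¹ Δd with Δd having +20 in the Forestry component and 0 elsewhere.
So Δx_1 = L_13 · (+20), where L_13 = adj(I−A)_13 / det(I−A) = 0.0400 / 0.300625.
Δx_1 = 0.0400 × (+20) / 0.300625 = 0.80 / 0.300625 ≈ 2.661.

Δx_1 = 2.661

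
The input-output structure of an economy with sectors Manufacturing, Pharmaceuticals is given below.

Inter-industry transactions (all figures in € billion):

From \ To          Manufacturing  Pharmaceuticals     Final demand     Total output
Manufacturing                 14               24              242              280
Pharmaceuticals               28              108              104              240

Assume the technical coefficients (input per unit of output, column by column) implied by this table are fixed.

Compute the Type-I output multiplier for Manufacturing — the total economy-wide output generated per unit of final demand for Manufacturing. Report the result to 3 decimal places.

m_M = 1.268

Technical coefficients a_ij = z_ij / X_j:
  a_MM = 14/280 = 0.05, a_PM = 28/280 = 0.10
  a_MP = 24/240 = 0.10, a_PP = 108/240 = 0.45
I − A =
  [   0.95    -0.10]
  [  -0.10     0.55]
det(I−A) = (0.95)(0.55) − (-0.10)(-0.10) = 0.5125
adj(I−A) = [[0.55, 0.10], [0.10, 0.95]]
(I − A)⁻¹ = adj(I−A) / det(I−A) ≈
  [   1.0732     0.1951]
  [   0.1951     1.8537]
The output multiplier for sector j is the column-j sum of the Leontief inverse (I − A)⁻¹ = adj(I−A) / det(I−A).
Column M of adj(I−A): (0.55, 0.10); det(I−A) = 0.5125.
m_M = (0.55 + 0.10) / 0.5125 = 0.65 / 0.5125 ≈ 1.268.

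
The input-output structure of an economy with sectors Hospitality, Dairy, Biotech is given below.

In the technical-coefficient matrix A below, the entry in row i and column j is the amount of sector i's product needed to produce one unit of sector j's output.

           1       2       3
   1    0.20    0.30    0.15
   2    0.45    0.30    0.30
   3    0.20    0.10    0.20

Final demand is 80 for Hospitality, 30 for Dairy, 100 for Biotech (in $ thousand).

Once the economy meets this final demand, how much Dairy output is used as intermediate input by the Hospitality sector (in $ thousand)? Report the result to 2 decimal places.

I − A =
  [   0.80    -0.30    -0.15]
  [  -0.45     0.70    -0.30]
  [  -0.20    -0.10     0.80]
Cofactors of I−A, C_ij = (−1)^(i+j)·(minor ij) (rows/columns in the sector order above):
  C_11 = (0.70)(0.80) − (-0.30)(-0.10) = 0.5300
  C_12 = −[(-0.45)(0.80) − (-0.30)(-0.20)] = 0.4200
  C_13 = (-0.45)(-0.10) − (0.70)(-0.20) = 0.1850
  C_21 = −[(-0.30)(0.80) − (-0.15)(-0.10)] = 0.2550
  C_22 = (0.80)(0.80) − (-0.15)(-0.20) = 0.6100
  C_23 = −[(0.80)(-0.10) − (-0.30)(-0.20)] = 0.1400
  C_31 = (-0.30)(-0.30) − (-0.15)(0.70) = 0.1950
  C_32 = −[(0.80)(-0.30) − (-0.15)(-0.45)] = 0.3075
  C_33 = (0.80)(0.70) − (-0.30)(-0.45) = 0.4250
det(I−A) = Σ_j (I−A)_1j·C_1j = (0.80)(0.5300) + (-0.30)(0.4200) + (-0.15)(0.1850) = 0.27025
adj(I−A) = Cᵀ =
  [ 0.5300   0.2550   0.1950]
  [ 0.4200   0.6100   0.3075]
  [ 0.1850   0.1400   0.4250]
(I − A)⁻¹ = adj(I−A) / det(I−A) ≈
  [   1.9611     0.9436     0.7216]
  [   1.5541     2.2572     1.1378]
  [   0.6846     0.5180     1.5726]
First solve x = (I − A)⁻¹ d = adj(I−A)·d / det(I−A); in particular x_1 = (0.5300·80 + 0.2550·30 + 0.1950·100) / 0.27025 = 69.55 / 0.27025 ≈ 257.3543.
Intermediate flow from 2 to 1: z_21 = a_21 · x_1 = 0.45 × 69.55 / 0.27025 = 31.2975 / 0.27025 ≈ 115.81.

z_21 = 115.81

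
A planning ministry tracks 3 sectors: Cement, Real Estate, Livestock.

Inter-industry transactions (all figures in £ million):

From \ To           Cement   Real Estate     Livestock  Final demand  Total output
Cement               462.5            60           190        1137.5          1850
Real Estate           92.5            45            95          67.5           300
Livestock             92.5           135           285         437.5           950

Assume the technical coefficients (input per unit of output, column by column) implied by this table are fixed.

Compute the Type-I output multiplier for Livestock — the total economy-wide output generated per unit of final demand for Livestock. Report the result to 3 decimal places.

Technical coefficients a_ij = z_ij / X_j:
  a_CC = 462.5/1850 = 0.25, a_RC = 92.5/1850 = 0.05, a_LC = 92.5/1850 = 0.05
  a_CR = 60/300 = 0.20, a_RR = 45/300 = 0.15, a_LR = 135/300 = 0.45
  a_CL = 190/950 = 0.20, a_RL = 95/950 = 0.10, a_LL = 285/950 = 0.30
I − A =
  [   0.75    -0.20    -0.20]
  [  -0.05     0.85    -0.10]
  [  -0.05    -0.45     0.70]
Cofactors of I−A, C_ij = (−1)^(i+j)·(minor ij) (rows/columns in the sector order above):
  C_11 = (0.85)(0.70) − (-0.10)(-0.45) = 0.5500
  C_12 = −[(-0.05)(0.70) − (-0.10)(-0.05)] = 0.0400
  C_13 = (-0.05)(-0.45) − (0.85)(-0.05) = 0.0650
  C_21 = −[(-0.20)(0.70) − (-0.20)(-0.45)] = 0.2300
  C_22 = (0.75)(0.70) − (-0.20)(-0.05) = 0.5150
  C_23 = −[(0.75)(-0.45) − (-0.20)(-0.05)] = 0.3475
  C_31 = (-0.20)(-0.10) − (-0.20)(0.85) = 0.1900
  C_32 = −[(0.75)(-0.10) − (-0.20)(-0.05)] = 0.0850
  C_33 = (0.75)(0.85) − (-0.20)(-0.05) = 0.6275
det(I−A) = Σ_j (I−A)_1j·C_1j = (0.75)(0.5500) + (-0.20)(0.0400) + (-0.20)(0.0650) = 0.3915
adj(I−A) = Cᵀ =
  [ 0.5500   0.2300   0.1900]
  [ 0.0400   0.5150   0.0850]
  [ 0.0650   0.3475   0.6275]
(I − A)⁻¹ = adj(I−A) / det(I−A) ≈
  [   1.4049     0.5875     0.4853]
  [   0.1022     1.3155     0.2171]
  [   0.1660     0.8876     1.6028]
The output multiplier for sector j is the column-j sum of the Leontief inverse (I − A)⁻¹ = adj(I−A) / det(I−A).
Column L of adj(I−A): (0.1900, 0.0850, 0.6275); det(I−A) = 0.3915.
m_L = (0.1900 + 0.0850 + 0.6275) / 0.3915 = 0.9025 / 0.3915 ≈ 2.305.

m_L = 2.305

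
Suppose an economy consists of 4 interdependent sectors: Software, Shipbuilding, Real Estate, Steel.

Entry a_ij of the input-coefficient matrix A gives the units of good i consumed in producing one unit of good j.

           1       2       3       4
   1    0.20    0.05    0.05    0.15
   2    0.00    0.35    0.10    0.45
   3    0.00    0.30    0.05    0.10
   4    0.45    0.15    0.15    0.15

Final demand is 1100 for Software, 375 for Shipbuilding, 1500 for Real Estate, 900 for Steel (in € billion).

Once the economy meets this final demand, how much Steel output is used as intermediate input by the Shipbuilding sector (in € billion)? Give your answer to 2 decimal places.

I − A =
  [   0.80    -0.05    -0.05    -0.15]
  [   0.00     0.65    -0.10    -0.45]
  [   0.00    -0.30     0.95    -0.10]
  [  -0.45    -0.15    -0.15     0.85]
Compute the cofactors C_ij = (−1)^(i+j)·(3×3 minor ij) of I−A; the adjugate is their transpose:
adj(I−A) = Cᵀ =
  [ 0.403750   0.081250   0.048750   0.120000]
  [ 0.196875   0.567625   0.125375   0.350000]
  [ 0.090000   0.198000   0.334000   0.160000]
  [ 0.264375   0.178125   0.106875   0.470000]
det(I−A) = Σ_j (I−A)_1j·C_1j = (0.80)(0.403750) + (-0.05)(0.196875) + (-0.05)(0.090000) + (-0.15)(0.264375) = 0.2690
(I − A)⁻¹ = adj(I−A) / det(I−A) ≈
  [   1.5009     0.3020     0.1812     0.4461]
  [   0.7319     2.1101     0.4661     1.3011]
  [   0.3346     0.7361     1.2416     0.5948]
  [   0.9828     0.6622     0.3973     1.7472]
First solve x = (I − A)⁻¹ d = adj(I−A)·d / det(I−A); in particular x_2 = (0.196875·1100 + 0.567625·375 + 0.125375·1500 + 0.350000·900) / 0.2690 = 932.484375 / 0.2690 ≈ 3466.4847.
Intermediate flow from 4 to 2: z_42 = a_42 · x_2 = 0.15 × 932.484375 / 0.2690 = 139.87265625 / 0.2690 ≈ 519.97.

z_42 = 519.97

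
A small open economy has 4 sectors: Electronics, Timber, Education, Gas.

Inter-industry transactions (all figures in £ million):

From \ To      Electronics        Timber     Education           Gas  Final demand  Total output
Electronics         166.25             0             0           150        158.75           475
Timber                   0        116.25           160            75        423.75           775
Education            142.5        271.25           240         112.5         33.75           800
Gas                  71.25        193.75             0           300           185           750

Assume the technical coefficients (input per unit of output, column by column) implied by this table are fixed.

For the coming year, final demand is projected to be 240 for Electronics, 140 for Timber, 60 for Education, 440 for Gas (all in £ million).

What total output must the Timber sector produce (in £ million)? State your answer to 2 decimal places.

Technical coefficients a_ij = z_ij / X_j:
  a_11 = 166.25/475 = 0.35, a_21 = 0/475 = 0.00, a_31 = 142.5/475 = 0.30, a_41 = 71.25/475 = 0.15
  a_12 = 0/775 = 0.00, a_22 = 116.25/775 = 0.15, a_32 = 271.25/775 = 0.35, a_42 = 193.75/775 = 0.25
  a_13 = 0/800 = 0.00, a_23 = 160/800 = 0.20, a_33 = 240/800 = 0.30, a_43 = 0/800 = 0.00
  a_14 = 150/750 = 0.20, a_24 = 75/750 = 0.10, a_34 = 112.5/750 = 0.15, a_44 = 300/750 = 0.40
I − A =
  [   0.65     0.00     0.00    -0.20]
  [   0.00     0.85    -0.20    -0.10]
  [  -0.30    -0.35     0.70    -0.15]
  [  -0.15    -0.25     0.00     0.60]
Compute the cofactors C_ij = (−1)^(i+j)·(3×3 minor ij) of I−A; the adjugate is their transpose:
adj(I−A) = Cᵀ =
  [ 0.290000   0.035000   0.010000   0.105000]
  [ 0.051000   0.252000   0.072000   0.077000]
  [ 0.169875   0.165375   0.289750   0.156625]
  [ 0.093750   0.113750   0.032500   0.341250]
det(I−A) = Σ_j (I−A)_1j·C_1j = (0.65)(0.290000) + (0.00)(0.051000) + (0.00)(0.169875) + (-0.20)(0.093750) = 0.16975
(I − A)⁻¹ = adj(I−A) / det(I−A) ≈
  [   1.7084     0.2062     0.0589     0.6186]
  [   0.3004     1.4845     0.4242     0.4536]
  [   1.0007     0.9742     1.7069     0.9227]
  [   0.5523     0.6701     0.1915     2.0103]
x = (I − A)⁻¹ d = adj(I−A)·d / det(I−A), with det(I−A) = 0.16975:
  x_1 = (0.290000·240 + 0.035000·140 + 0.010000·60 + 0.105000·440) / 0.16975 = 121.30 / 0.16975 ≈ 714.58
  x_2 = (0.051000·240 + 0.252000·140 + 0.072000·60 + 0.077000·440) / 0.16975 = 85.72 / 0.16975 ≈ 504.98
  x_3 = (0.169875·240 + 0.165375·140 + 0.289750·60 + 0.156625·440) / 0.16975 = 150.2225 / 0.16975 ≈ 884.96
  x_4 = (0.093750·240 + 0.113750·140 + 0.032500·60 + 0.341250·440) / 0.16975 = 190.525 / 0.16975 ≈ 1122.39

x_2 = 504.98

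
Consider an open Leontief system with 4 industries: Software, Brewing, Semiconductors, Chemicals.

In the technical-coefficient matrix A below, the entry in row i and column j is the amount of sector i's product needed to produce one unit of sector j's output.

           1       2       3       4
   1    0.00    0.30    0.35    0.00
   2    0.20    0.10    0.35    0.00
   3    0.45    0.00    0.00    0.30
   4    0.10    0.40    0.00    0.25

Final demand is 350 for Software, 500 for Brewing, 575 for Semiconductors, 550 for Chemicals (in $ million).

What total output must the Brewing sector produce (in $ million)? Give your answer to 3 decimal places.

I − A =
  [   1.00    -0.30    -0.35     0.00]
  [  -0.20     0.90    -0.35     0.00]
  [  -0.45     0.00     1.00    -0.30]
  [  -0.10    -0.40     0.00     0.75]
Compute the cofactors C_ij = (−1)^(i+j)·(3×3 minor ij) of I−A; the adjugate is their transpose:
adj(I−A) = Cᵀ =
  [ 0.633000   0.267000   0.315000   0.126000]
  [ 0.278625   0.621375   0.315000   0.126000]
  [ 0.354750   0.230250   0.630000   0.252000]
  [ 0.233000   0.367000   0.210000   0.651000]
det(I−A) = Σ_j (I−A)_1j·C_1j = (1.00)(0.633000) + (-0.30)(0.278625) + (-0.35)(0.354750) + (0.00)(0.233000) = 0.42525
(I − A)⁻¹ = adj(I−A) / det(I−A) ≈
  [   1.4885     0.6279     0.7407     0.2963]
  [   0.6552     1.4612     0.7407     0.2963]
  [   0.8342     0.5414     1.4815     0.5926]
  [   0.5479     0.8630     0.4938     1.5309]
x = (I − A)⁻¹ d = adj(I−A)·d / det(I−A), with det(I−A) = 0.42525:
  x_1 = (0.633000·350 + 0.267000·500 + 0.315000·575 + 0.126000·550) / 0.42525 = 605.475 / 0.42525 ≈ 1423.810
  x_2 = (0.278625·350 + 0.621375·500 + 0.315000·575 + 0.126000·550) / 0.42525 = 658.63125 / 0.42525 ≈ 1548.810
  x_3 = (0.354750·350 + 0.230250·500 + 0.630000·575 + 0.252000·550) / 0.42525 = 740.1375 / 0.42525 ≈ 1740.476
  x_4 = (0.233000·350 + 0.367000·500 + 0.210000·575 + 0.651000·550) / 0.42525 = 743.85 / 0.42525 ≈ 1749.206

x_2 = 1548.810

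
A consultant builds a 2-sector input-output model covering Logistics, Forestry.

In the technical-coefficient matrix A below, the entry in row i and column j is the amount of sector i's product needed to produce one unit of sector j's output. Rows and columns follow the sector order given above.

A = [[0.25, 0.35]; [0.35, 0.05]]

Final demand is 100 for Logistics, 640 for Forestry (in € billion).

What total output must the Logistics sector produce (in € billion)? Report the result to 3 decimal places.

I − A =
  [   0.75    -0.35]
  [  -0.35     0.95]
det(I−A) = (0.75)(0.95) − (-0.35)(-0.35) = 0.5900
adj(I−A) = [[0.95, 0.35], [0.35, 0.75]]
(I − A)⁻¹ = adj(I−A) / det(I−A) ≈
  [   1.6102     0.5932]
  [   0.5932     1.2712]
x = (I − A)⁻¹ d = adj(I−A)·d / det(I−A), with det(I−A) = 0.5900:
  x_1 = (0.95·100 + 0.35·640) / 0.5900 = 319.00 / 0.5900 ≈ 540.678
  x_2 = (0.35·100 + 0.75·640) / 0.5900 = 515.00 / 0.5900 ≈ 872.881

x_1 = 540.678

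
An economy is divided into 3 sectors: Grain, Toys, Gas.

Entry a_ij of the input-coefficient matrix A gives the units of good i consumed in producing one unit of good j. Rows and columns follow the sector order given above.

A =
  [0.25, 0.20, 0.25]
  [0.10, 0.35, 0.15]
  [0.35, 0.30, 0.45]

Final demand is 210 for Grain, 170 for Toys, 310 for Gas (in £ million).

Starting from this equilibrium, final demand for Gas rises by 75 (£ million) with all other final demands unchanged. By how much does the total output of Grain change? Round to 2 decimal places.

Δx_1 = 97.22

I − A =
  [   0.75    -0.20    -0.25]
  [  -0.10     0.65    -0.15]
  [  -0.35    -0.30     0.55]
Cofactors of I−A, C_ij = (−1)^(i+j)·(minor ij) (rows/columns in the sector order above):
  C_11 = (0.65)(0.55) − (-0.15)(-0.30) = 0.3125
  C_12 = −[(-0.10)(0.55) − (-0.15)(-0.35)] = 0.1075
  C_13 = (-0.10)(-0.30) − (0.65)(-0.35) = 0.2575
  C_21 = −[(-0.20)(0.55) − (-0.25)(-0.30)] = 0.1850
  C_22 = (0.75)(0.55) − (-0.25)(-0.35) = 0.3250
  C_23 = −[(0.75)(-0.30) − (-0.20)(-0.35)] = 0.2950
  C_31 = (-0.20)(-0.15) − (-0.25)(0.65) = 0.1925
  C_32 = −[(0.75)(-0.15) − (-0.25)(-0.10)] = 0.1375
  C_33 = (0.75)(0.65) − (-0.20)(-0.10) = 0.4675
det(I−A) = Σ_j (I−A)_1j·C_1j = (0.75)(0.3125) + (-0.20)(0.1075) + (-0.25)(0.2575) = 0.1485
adj(I−A) = Cᵀ =
  [ 0.3125   0.1850   0.1925]
  [ 0.1075   0.3250   0.1375]
  [ 0.2575   0.2950   0.4675]
(I − A)⁻¹ = adj(I−A) / det(I−A) ≈
  [   2.1044     1.2458     1.2963]
  [   0.7239     2.1886     0.9259]
  [   1.7340     1.9865     3.1481]
Δx = (I − A)⁻¹ Δd with Δd having +75 in the Gas component and 0 elsewhere.
So Δx_1 = L_13 · (+75), where L_13 = adj(I−A)_13 / det(I−A) = 0.1925 / 0.1485.
Δx_1 = 0.1925 × (+75) / 0.1485 = 14.4375 / 0.1485 ≈ 97.22.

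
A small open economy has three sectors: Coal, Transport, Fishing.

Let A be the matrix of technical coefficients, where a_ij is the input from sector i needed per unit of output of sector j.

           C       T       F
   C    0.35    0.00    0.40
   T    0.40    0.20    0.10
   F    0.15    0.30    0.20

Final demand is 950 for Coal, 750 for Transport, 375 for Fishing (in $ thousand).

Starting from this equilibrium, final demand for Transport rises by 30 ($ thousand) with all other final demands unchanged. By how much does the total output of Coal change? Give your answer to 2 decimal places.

Δx_C = 11.98

I − A =
  [   0.65     0.00    -0.40]
  [  -0.40     0.80    -0.10]
  [  -0.15    -0.30     0.80]
Cofactors of I−A, C_ij = (−1)^(i+j)·(minor ij) (rows/columns in the sector order above):
  C_11 = (0.80)(0.80) − (-0.10)(-0.30) = 0.6100
  C_12 = −[(-0.40)(0.80) − (-0.10)(-0.15)] = 0.3350
  C_13 = (-0.40)(-0.30) − (0.80)(-0.15) = 0.2400
  C_21 = −[(0.00)(0.80) − (-0.40)(-0.30)] = 0.1200
  C_22 = (0.65)(0.80) − (-0.40)(-0.15) = 0.4600
  C_23 = −[(0.65)(-0.30) − (0.00)(-0.15)] = 0.1950
  C_31 = (0.00)(-0.10) − (-0.40)(0.80) = 0.3200
  C_32 = −[(0.65)(-0.10) − (-0.40)(-0.40)] = 0.2250
  C_33 = (0.65)(0.80) − (0.00)(-0.40) = 0.5200
det(I−A) = Σ_j (I−A)_1j·C_1j = (0.65)(0.6100) + (0.00)(0.3350) + (-0.40)(0.2400) = 0.3005
adj(I−A) = Cᵀ =
  [ 0.6100   0.1200   0.3200]
  [ 0.3350   0.4600   0.2250]
  [ 0.2400   0.1950   0.5200]
(I − A)⁻¹ = adj(I−A) / det(I−A) ≈
  [   2.0300     0.3993     1.0649]
  [   1.1148     1.5308     0.7488]
  [   0.7987     0.6489     1.7304]
Δx = (I − A)⁻¹ Δd with Δd having +30 in the Transport component and 0 elsewhere.
So Δx_C = L_CT · (+30), where L_CT = adj(I−A)_CT / det(I−A) = 0.1200 / 0.3005.
Δx_C = 0.1200 × (+30) / 0.3005 = 3.60 / 0.3005 ≈ 11.98.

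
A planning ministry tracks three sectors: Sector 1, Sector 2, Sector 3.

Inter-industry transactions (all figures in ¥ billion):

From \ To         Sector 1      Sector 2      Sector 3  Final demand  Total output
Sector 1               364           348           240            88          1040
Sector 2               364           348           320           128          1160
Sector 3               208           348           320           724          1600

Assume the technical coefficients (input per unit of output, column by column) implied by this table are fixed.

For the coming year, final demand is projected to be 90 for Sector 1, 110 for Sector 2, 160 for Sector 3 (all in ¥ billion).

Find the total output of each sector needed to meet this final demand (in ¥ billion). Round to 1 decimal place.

x_1 = 534.5, x_2 = 582.1, x_3 = 551.9

Technical coefficients a_ij = z_ij / X_j:
  a_11 = 364/1040 = 0.35, a_21 = 364/1040 = 0.35, a_31 = 208/1040 = 0.20
  a_12 = 348/1160 = 0.30, a_22 = 348/1160 = 0.30, a_32 = 348/1160 = 0.30
  a_13 = 240/1600 = 0.15, a_23 = 320/1600 = 0.20, a_33 = 320/1600 = 0.20
I − A =
  [   0.65    -0.30    -0.15]
  [  -0.35     0.70    -0.20]
  [  -0.20    -0.30     0.80]
Cofactors of I−A, C_ij = (−1)^(i+j)·(minor ij) (rows/columns in the sector order above):
  C_11 = (0.70)(0.80) − (-0.20)(-0.30) = 0.5000
  C_12 = −[(-0.35)(0.80) − (-0.20)(-0.20)] = 0.3200
  C_13 = (-0.35)(-0.30) − (0.70)(-0.20) = 0.2450
  C_21 = −[(-0.30)(0.80) − (-0.15)(-0.30)] = 0.2850
  C_22 = (0.65)(0.80) − (-0.15)(-0.20) = 0.4900
  C_23 = −[(0.65)(-0.30) − (-0.30)(-0.20)] = 0.2550
  C_31 = (-0.30)(-0.20) − (-0.15)(0.70) = 0.1650
  C_32 = −[(0.65)(-0.20) − (-0.15)(-0.35)] = 0.1825
  C_33 = (0.65)(0.70) − (-0.30)(-0.35) = 0.3500
det(I−A) = Σ_j (I−A)_1j·C_1j = (0.65)(0.5000) + (-0.30)(0.3200) + (-0.15)(0.2450) = 0.19225
adj(I−A) = Cᵀ =
  [ 0.5000   0.2850   0.1650]
  [ 0.3200   0.4900   0.1825]
  [ 0.2450   0.2550   0.3500]
(I − A)⁻¹ = adj(I−A) / det(I−A) ≈
  [   2.6008     1.4824     0.8583]
  [   1.6645     2.5488     0.9493]
  [   1.2744     1.3264     1.8205]
x = (I − A)⁻¹ d = adj(I−A)·d / det(I−A), with det(I−A) = 0.19225:
  x_1 = (0.5000·90 + 0.2850·110 + 0.1650·160) / 0.19225 = 102.75 / 0.19225 ≈ 534.5
  x_2 = (0.3200·90 + 0.4900·110 + 0.1825·160) / 0.19225 = 111.90 / 0.19225 ≈ 582.1
  x_3 = (0.2450·90 + 0.2550·110 + 0.3500·160) / 0.19225 = 106.10 / 0.19225 ≈ 551.9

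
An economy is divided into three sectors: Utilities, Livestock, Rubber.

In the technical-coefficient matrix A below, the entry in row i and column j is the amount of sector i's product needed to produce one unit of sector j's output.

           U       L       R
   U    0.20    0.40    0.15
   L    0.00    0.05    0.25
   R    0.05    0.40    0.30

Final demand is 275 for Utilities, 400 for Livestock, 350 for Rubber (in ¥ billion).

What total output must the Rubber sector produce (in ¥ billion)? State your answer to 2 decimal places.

I − A =
  [   0.80    -0.40    -0.15]
  [   0.00     0.95    -0.25]
  [  -0.05    -0.40     0.70]
Cofactors of I−A, C_ij = (−1)^(i+j)·(minor ij) (rows/columns in the sector order above):
  C_11 = (0.95)(0.70) − (-0.25)(-0.40) = 0.5650
  C_12 = −[(0.00)(0.70) − (-0.25)(-0.05)] = 0.0125
  C_13 = (0.00)(-0.40) − (0.95)(-0.05) = 0.0475
  C_21 = −[(-0.40)(0.70) − (-0.15)(-0.40)] = 0.3400
  C_22 = (0.80)(0.70) − (-0.15)(-0.05) = 0.5525
  C_23 = −[(0.80)(-0.40) − (-0.40)(-0.05)] = 0.3400
  C_31 = (-0.40)(-0.25) − (-0.15)(0.95) = 0.2425
  C_32 = −[(0.80)(-0.25) − (-0.15)(0.00)] = 0.2000
  C_33 = (0.80)(0.95) − (-0.40)(0.00) = 0.7600
det(I−A) = Σ_j (I−A)_1j·C_1j = (0.80)(0.5650) + (-0.40)(0.0125) + (-0.15)(0.0475) = 0.439875
adj(I−A) = Cᵀ =
  [ 0.5650   0.3400   0.2425]
  [ 0.0125   0.5525   0.2000]
  [ 0.0475   0.3400   0.7600]
(I − A)⁻¹ = adj(I−A) / det(I−A) ≈
  [   1.2845     0.7729     0.5513]
  [   0.0284     1.2560     0.4547]
  [   0.1080     0.7729     1.7278]
x = (I − A)⁻¹ d = adj(I−A)·d / det(I−A), with det(I−A) = 0.439875:
  x_U = (0.5650·275 + 0.3400·400 + 0.2425·350) / 0.439875 = 376.25 / 0.439875 ≈ 855.36
  x_L = (0.0125·275 + 0.5525·400 + 0.2000·350) / 0.439875 = 294.4375 / 0.439875 ≈ 669.37
  x_R = (0.0475·275 + 0.3400·400 + 0.7600·350) / 0.439875 = 415.0625 / 0.439875 ≈ 943.59

x_R = 943.59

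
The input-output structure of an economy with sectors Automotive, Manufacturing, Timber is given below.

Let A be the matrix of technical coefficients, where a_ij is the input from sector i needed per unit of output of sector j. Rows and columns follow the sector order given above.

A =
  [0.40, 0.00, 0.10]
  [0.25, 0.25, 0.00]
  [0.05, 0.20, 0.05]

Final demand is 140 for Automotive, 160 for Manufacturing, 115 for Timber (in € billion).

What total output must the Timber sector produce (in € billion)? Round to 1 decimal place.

x_3 = 198.7

I − A =
  [   0.60     0.00    -0.10]
  [  -0.25     0.75     0.00]
  [  -0.05    -0.20     0.95]
Cofactors of I−A, C_ij = (−1)^(i+j)·(minor ij) (rows/columns in the sector order above):
  C_11 = (0.75)(0.95) − (0.00)(-0.20) = 0.7125
  C_12 = −[(-0.25)(0.95) − (0.00)(-0.05)] = 0.2375
  C_13 = (-0.25)(-0.20) − (0.75)(-0.05) = 0.0875
  C_21 = −[(0.00)(0.95) − (-0.10)(-0.20)] = 0.0200
  C_22 = (0.60)(0.95) − (-0.10)(-0.05) = 0.5650
  C_23 = −[(0.60)(-0.20) − (0.00)(-0.05)] = 0.1200
  C_31 = (0.00)(0.00) − (-0.10)(0.75) = 0.0750
  C_32 = −[(0.60)(0.00) − (-0.10)(-0.25)] = 0.0250
  C_33 = (0.60)(0.75) − (0.00)(-0.25) = 0.4500
det(I−A) = Σ_j (I−A)_1j·C_1j = (0.60)(0.7125) + (0.00)(0.2375) + (-0.10)(0.0875) = 0.41875
adj(I−A) = Cᵀ =
  [ 0.7125   0.0200   0.0750]
  [ 0.2375   0.5650   0.0250]
  [ 0.0875   0.1200   0.4500]
(I − A)⁻¹ = adj(I−A) / det(I−A) ≈
  [   1.7015     0.0478     0.1791]
  [   0.5672     1.3493     0.0597]
  [   0.2090     0.2866     1.0746]
x = (I − A)⁻¹ d = adj(I−A)·d / det(I−A), with det(I−A) = 0.41875:
  x_1 = (0.7125·140 + 0.0200·160 + 0.0750·115) / 0.41875 = 111.575 / 0.41875 ≈ 266.4
  x_2 = (0.2375·140 + 0.5650·160 + 0.0250·115) / 0.41875 = 126.525 / 0.41875 ≈ 302.1
  x_3 = (0.0875·140 + 0.1200·160 + 0.4500·115) / 0.41875 = 83.20 / 0.41875 ≈ 198.7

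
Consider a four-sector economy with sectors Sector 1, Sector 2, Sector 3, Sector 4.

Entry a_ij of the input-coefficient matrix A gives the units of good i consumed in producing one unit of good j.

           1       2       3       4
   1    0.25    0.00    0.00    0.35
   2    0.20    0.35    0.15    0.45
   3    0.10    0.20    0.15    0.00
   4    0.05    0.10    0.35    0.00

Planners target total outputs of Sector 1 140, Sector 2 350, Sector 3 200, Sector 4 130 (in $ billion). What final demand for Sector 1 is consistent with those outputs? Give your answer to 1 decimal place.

I − A =
  [   0.75     0.00     0.00    -0.35]
  [  -0.20     0.65    -0.15    -0.45]
  [  -0.10    -0.20     0.85     0.00]
  [  -0.05    -0.10    -0.35     1.00]
d = (I − A) x:
  d_1 = (+0.75)·140 + (+0.00)·350 + (+0.00)·200 + (-0.35)·130 = 59.5
  d_2 = (-0.20)·140 + (+0.65)·350 + (-0.15)·200 + (-0.45)·130 = 111.0
  d_3 = (-0.10)·140 + (-0.20)·350 + (+0.85)·200 + (+0.00)·130 = 86.0
  d_4 = (-0.05)·140 + (-0.10)·350 + (-0.35)·200 + (+1.00)·130 = 18.0

d_1 = 59.5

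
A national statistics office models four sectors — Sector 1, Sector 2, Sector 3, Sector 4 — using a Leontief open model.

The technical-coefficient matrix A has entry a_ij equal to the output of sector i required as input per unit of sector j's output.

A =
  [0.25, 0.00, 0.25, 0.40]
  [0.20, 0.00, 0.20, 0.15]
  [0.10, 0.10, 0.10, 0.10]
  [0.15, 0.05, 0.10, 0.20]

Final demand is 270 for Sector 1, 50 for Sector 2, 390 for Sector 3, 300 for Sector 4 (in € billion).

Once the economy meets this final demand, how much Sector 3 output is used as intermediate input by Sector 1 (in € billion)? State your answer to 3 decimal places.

I − A =
  [   0.75     0.00    -0.25    -0.40]
  [  -0.20     1.00    -0.20    -0.15]
  [  -0.10    -0.10     0.90    -0.10]
  [  -0.15    -0.05    -0.10     0.80]
Compute the cofactors C_ij = (−1)^(i+j)·(3×3 minor ij) of I−A; the adjugate is their transpose:
adj(I−A) = Cᵀ =
  [ 0.684750   0.043250   0.242125   0.380750]
  [ 0.182750   0.450750   0.172875   0.197500]
  [ 0.113500   0.059750   0.530375   0.134250]
  [ 0.154000   0.043750   0.122500   0.630000]
det(I−A) = Σ_j (I−A)_1j·C_1j = (0.75)(0.684750) + (0.00)(0.182750) + (-0.25)(0.113500) + (-0.40)(0.154000) = 0.4235875
(I − A)⁻¹ = adj(I−A) / det(I−A) ≈
  [   1.6165     0.1021     0.5716     0.8989]
  [   0.4314     1.0641     0.4081     0.4663]
  [   0.2679     0.1411     1.2521     0.3169]
  [   0.3636     0.1033     0.2892     1.4873]
First solve x = (I − A)⁻¹ d = adj(I−A)·d / det(I−A); in particular x_1 = (0.684750·270 + 0.043250·50 + 0.242125·390 + 0.380750·300) / 0.4235875 = 395.69875 / 0.4235875 ≈ 934.16059.
Intermediate flow from 3 to 1: z_31 = a_31 · x_1 = 0.10 × 395.69875 / 0.4235875 = 39.569875 / 0.4235875 ≈ 93.416.

z_31 = 93.416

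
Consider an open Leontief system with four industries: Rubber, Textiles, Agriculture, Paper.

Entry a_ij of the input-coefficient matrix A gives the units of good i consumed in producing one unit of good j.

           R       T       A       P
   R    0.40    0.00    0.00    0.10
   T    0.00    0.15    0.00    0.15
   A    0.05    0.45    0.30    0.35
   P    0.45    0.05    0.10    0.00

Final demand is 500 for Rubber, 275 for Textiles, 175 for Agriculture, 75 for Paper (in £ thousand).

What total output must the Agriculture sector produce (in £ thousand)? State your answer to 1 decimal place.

x_A = 896.9

I − A =
  [   0.60     0.00     0.00    -0.10]
  [   0.00     0.85     0.00    -0.15]
  [  -0.05    -0.45     0.70    -0.35]
  [  -0.45    -0.05    -0.10     1.00]
Compute the cofactors C_ij = (−1)^(i+j)·(3×3 minor ij) of I−A; the adjugate is their transpose:
adj(I−A) = Cᵀ =
  [ 0.553250   0.008000   0.008500   0.059500]
  [ 0.048000   0.367000   0.009000   0.063000]
  [ 0.206375   0.260500   0.467250   0.223250]
  [ 0.272000   0.048000   0.051000   0.357000]
det(I−A) = Σ_j (I−A)_1j·C_1j = (0.60)(0.553250) + (0.00)(0.048000) + (0.00)(0.206375) + (-0.10)(0.272000) = 0.30475
(I − A)⁻¹ = adj(I−A) / det(I−A) ≈
  [   1.8154     0.0263     0.0279     0.1952]
  [   0.1575     1.2043     0.0295     0.2067]
  [   0.6772     0.8548     1.5332     0.7326]
  [   0.8925     0.1575     0.1674     1.1715]
x = (I − A)⁻¹ d = adj(I−A)·d / det(I−A), with det(I−A) = 0.30475:
  x_R = (0.553250·500 + 0.008000·275 + 0.008500·175 + 0.059500·75) / 0.30475 = 284.775 / 0.30475 ≈ 934.5
  x_T = (0.048000·500 + 0.367000·275 + 0.009000·175 + 0.063000·75) / 0.30475 = 131.225 / 0.30475 ≈ 430.6
  x_A = (0.206375·500 + 0.260500·275 + 0.467250·175 + 0.223250·75) / 0.30475 = 273.3375 / 0.30475 ≈ 896.9
  x_P = (0.272000·500 + 0.048000·275 + 0.051000·175 + 0.357000·75) / 0.30475 = 184.90 / 0.30475 ≈ 606.7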